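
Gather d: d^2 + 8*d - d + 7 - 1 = d^2 + 7*d + 6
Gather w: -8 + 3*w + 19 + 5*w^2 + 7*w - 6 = 5*w^2 + 10*w + 5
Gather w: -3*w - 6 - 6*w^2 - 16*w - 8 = -6*w^2 - 19*w - 14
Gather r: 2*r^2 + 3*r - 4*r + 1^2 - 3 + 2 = 2*r^2 - r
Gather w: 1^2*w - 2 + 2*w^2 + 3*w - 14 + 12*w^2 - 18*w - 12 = 14*w^2 - 14*w - 28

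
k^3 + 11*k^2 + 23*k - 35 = (k - 1)*(k + 5)*(k + 7)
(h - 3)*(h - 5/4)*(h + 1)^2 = h^4 - 9*h^3/4 - 15*h^2/4 + 13*h/4 + 15/4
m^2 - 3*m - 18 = (m - 6)*(m + 3)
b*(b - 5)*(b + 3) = b^3 - 2*b^2 - 15*b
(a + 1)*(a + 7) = a^2 + 8*a + 7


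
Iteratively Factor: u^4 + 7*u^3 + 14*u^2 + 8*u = (u + 2)*(u^3 + 5*u^2 + 4*u) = u*(u + 2)*(u^2 + 5*u + 4) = u*(u + 2)*(u + 4)*(u + 1)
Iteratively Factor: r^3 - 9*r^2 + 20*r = (r - 4)*(r^2 - 5*r) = r*(r - 4)*(r - 5)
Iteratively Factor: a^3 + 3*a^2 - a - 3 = (a + 3)*(a^2 - 1) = (a - 1)*(a + 3)*(a + 1)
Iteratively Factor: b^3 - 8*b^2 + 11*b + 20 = (b - 5)*(b^2 - 3*b - 4) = (b - 5)*(b + 1)*(b - 4)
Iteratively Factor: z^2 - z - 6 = (z - 3)*(z + 2)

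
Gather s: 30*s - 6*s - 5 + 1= 24*s - 4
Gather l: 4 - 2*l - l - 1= 3 - 3*l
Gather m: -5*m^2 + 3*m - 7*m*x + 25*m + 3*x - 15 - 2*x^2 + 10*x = -5*m^2 + m*(28 - 7*x) - 2*x^2 + 13*x - 15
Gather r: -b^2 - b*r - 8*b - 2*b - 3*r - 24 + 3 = -b^2 - 10*b + r*(-b - 3) - 21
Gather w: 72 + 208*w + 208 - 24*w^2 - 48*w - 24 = -24*w^2 + 160*w + 256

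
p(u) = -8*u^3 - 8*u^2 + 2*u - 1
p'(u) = -24*u^2 - 16*u + 2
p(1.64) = -54.52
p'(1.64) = -88.79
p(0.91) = -11.83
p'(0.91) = -32.43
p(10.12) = -9091.55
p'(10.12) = -2617.87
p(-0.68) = -3.54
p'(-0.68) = 1.78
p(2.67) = -204.96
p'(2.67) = -211.81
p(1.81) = -71.03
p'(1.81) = -105.59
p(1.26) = -27.18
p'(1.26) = -56.26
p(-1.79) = 15.67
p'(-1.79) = -46.26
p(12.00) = -14953.00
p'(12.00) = -3646.00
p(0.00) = -1.00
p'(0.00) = 2.00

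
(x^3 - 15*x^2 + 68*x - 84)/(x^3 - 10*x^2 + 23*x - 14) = (x - 6)/(x - 1)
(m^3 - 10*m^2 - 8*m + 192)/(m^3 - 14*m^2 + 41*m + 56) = (m^2 - 2*m - 24)/(m^2 - 6*m - 7)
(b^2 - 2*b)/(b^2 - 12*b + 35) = b*(b - 2)/(b^2 - 12*b + 35)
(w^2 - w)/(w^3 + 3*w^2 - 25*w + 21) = w/(w^2 + 4*w - 21)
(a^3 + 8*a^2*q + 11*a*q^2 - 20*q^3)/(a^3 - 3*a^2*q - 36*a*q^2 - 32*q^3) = (-a^2 - 4*a*q + 5*q^2)/(-a^2 + 7*a*q + 8*q^2)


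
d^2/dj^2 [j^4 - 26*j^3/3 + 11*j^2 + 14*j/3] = 12*j^2 - 52*j + 22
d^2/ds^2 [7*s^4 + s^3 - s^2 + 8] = 84*s^2 + 6*s - 2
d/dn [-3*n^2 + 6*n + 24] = 6 - 6*n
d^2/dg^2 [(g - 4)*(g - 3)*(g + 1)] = 6*g - 12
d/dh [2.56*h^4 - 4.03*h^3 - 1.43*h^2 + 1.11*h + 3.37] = 10.24*h^3 - 12.09*h^2 - 2.86*h + 1.11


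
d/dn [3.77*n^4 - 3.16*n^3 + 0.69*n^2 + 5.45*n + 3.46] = 15.08*n^3 - 9.48*n^2 + 1.38*n + 5.45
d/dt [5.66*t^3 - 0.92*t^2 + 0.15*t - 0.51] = 16.98*t^2 - 1.84*t + 0.15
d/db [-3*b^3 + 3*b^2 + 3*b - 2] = -9*b^2 + 6*b + 3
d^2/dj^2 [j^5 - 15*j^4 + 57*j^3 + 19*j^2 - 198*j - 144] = 20*j^3 - 180*j^2 + 342*j + 38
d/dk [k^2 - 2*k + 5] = 2*k - 2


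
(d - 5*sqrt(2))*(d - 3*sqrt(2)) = d^2 - 8*sqrt(2)*d + 30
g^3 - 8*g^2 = g^2*(g - 8)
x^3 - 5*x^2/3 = x^2*(x - 5/3)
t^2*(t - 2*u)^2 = t^4 - 4*t^3*u + 4*t^2*u^2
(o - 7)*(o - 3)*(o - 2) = o^3 - 12*o^2 + 41*o - 42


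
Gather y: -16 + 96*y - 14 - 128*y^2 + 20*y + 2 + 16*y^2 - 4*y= -112*y^2 + 112*y - 28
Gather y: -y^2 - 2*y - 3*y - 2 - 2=-y^2 - 5*y - 4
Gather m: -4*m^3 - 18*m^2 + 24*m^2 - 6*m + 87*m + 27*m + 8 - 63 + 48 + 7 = -4*m^3 + 6*m^2 + 108*m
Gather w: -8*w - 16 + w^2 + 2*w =w^2 - 6*w - 16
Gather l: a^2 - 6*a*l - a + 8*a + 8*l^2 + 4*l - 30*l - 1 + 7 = a^2 + 7*a + 8*l^2 + l*(-6*a - 26) + 6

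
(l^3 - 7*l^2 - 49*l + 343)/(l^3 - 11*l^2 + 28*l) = (l^2 - 49)/(l*(l - 4))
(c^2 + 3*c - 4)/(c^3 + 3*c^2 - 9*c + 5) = (c + 4)/(c^2 + 4*c - 5)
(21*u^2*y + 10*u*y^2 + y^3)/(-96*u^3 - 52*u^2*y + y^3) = y*(21*u^2 + 10*u*y + y^2)/(-96*u^3 - 52*u^2*y + y^3)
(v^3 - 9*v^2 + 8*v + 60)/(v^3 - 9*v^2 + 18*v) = (v^2 - 3*v - 10)/(v*(v - 3))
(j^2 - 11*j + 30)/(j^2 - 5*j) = (j - 6)/j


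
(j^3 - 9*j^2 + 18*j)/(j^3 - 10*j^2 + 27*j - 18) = j/(j - 1)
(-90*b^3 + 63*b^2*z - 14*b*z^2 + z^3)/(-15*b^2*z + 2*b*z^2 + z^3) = (30*b^2 - 11*b*z + z^2)/(z*(5*b + z))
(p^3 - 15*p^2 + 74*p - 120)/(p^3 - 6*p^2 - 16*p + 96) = (p - 5)/(p + 4)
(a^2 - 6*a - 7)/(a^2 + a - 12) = (a^2 - 6*a - 7)/(a^2 + a - 12)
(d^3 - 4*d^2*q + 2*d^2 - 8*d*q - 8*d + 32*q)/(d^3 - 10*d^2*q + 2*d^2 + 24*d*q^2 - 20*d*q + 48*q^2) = (-d^2 - 2*d + 8)/(-d^2 + 6*d*q - 2*d + 12*q)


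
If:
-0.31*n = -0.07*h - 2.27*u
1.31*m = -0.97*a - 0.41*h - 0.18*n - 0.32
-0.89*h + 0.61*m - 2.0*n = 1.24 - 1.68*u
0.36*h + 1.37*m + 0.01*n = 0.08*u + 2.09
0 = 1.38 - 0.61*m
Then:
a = -2.50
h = -2.78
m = 2.26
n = 1.56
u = 0.30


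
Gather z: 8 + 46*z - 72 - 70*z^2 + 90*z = -70*z^2 + 136*z - 64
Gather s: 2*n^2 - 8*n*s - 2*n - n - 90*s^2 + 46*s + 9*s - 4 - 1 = 2*n^2 - 3*n - 90*s^2 + s*(55 - 8*n) - 5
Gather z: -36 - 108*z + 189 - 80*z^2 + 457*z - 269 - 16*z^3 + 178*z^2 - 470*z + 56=-16*z^3 + 98*z^2 - 121*z - 60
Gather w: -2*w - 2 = -2*w - 2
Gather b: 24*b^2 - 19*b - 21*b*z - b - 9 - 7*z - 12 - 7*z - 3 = 24*b^2 + b*(-21*z - 20) - 14*z - 24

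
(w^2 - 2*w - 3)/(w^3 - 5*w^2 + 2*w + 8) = (w - 3)/(w^2 - 6*w + 8)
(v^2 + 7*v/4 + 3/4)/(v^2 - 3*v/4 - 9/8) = 2*(v + 1)/(2*v - 3)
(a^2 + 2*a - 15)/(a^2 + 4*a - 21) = (a + 5)/(a + 7)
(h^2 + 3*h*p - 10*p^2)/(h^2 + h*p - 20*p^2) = (-h + 2*p)/(-h + 4*p)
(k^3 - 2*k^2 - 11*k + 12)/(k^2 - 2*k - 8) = (k^2 + 2*k - 3)/(k + 2)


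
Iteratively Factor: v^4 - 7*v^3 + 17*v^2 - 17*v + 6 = (v - 2)*(v^3 - 5*v^2 + 7*v - 3) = (v - 2)*(v - 1)*(v^2 - 4*v + 3) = (v - 2)*(v - 1)^2*(v - 3)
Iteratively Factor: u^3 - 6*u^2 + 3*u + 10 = (u + 1)*(u^2 - 7*u + 10) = (u - 2)*(u + 1)*(u - 5)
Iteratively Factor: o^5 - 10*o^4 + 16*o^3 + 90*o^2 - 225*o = (o + 3)*(o^4 - 13*o^3 + 55*o^2 - 75*o) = (o - 3)*(o + 3)*(o^3 - 10*o^2 + 25*o) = o*(o - 3)*(o + 3)*(o^2 - 10*o + 25) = o*(o - 5)*(o - 3)*(o + 3)*(o - 5)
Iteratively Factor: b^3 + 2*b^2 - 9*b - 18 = (b - 3)*(b^2 + 5*b + 6) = (b - 3)*(b + 2)*(b + 3)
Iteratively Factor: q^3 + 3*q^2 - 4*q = (q + 4)*(q^2 - q) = (q - 1)*(q + 4)*(q)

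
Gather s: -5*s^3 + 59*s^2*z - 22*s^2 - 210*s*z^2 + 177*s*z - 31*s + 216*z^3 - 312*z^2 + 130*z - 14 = -5*s^3 + s^2*(59*z - 22) + s*(-210*z^2 + 177*z - 31) + 216*z^3 - 312*z^2 + 130*z - 14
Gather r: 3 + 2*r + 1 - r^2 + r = -r^2 + 3*r + 4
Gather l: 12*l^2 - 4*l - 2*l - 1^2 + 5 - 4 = 12*l^2 - 6*l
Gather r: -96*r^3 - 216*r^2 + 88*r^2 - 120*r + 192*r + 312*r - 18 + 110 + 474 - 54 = -96*r^3 - 128*r^2 + 384*r + 512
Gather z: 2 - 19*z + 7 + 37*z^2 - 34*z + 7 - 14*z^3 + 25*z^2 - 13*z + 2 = -14*z^3 + 62*z^2 - 66*z + 18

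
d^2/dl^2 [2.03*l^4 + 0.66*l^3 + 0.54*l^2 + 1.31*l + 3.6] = 24.36*l^2 + 3.96*l + 1.08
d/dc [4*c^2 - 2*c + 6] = 8*c - 2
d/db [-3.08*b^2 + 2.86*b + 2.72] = 2.86 - 6.16*b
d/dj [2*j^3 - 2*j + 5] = 6*j^2 - 2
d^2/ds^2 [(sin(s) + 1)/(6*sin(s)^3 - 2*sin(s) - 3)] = (144*sin(s)^7 + 324*sin(s)^6 - 168*sin(s)^5 - 222*sin(s)^4 + 138*sin(s)^3 - 146*sin(s)^2 - 105*sin(s) + 4)/(-6*sin(s)^3 + 2*sin(s) + 3)^3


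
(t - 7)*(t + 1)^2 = t^3 - 5*t^2 - 13*t - 7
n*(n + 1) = n^2 + n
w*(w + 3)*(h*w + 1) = h*w^3 + 3*h*w^2 + w^2 + 3*w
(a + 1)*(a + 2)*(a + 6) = a^3 + 9*a^2 + 20*a + 12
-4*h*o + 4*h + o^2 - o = (-4*h + o)*(o - 1)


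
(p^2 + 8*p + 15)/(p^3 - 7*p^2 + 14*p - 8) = (p^2 + 8*p + 15)/(p^3 - 7*p^2 + 14*p - 8)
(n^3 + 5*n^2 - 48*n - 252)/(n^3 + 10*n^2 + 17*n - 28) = (n^3 + 5*n^2 - 48*n - 252)/(n^3 + 10*n^2 + 17*n - 28)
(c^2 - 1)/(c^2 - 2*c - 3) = (c - 1)/(c - 3)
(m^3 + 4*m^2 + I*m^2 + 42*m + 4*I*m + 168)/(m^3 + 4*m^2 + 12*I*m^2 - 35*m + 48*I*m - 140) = (m - 6*I)/(m + 5*I)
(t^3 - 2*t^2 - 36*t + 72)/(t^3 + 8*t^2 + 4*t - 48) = (t - 6)/(t + 4)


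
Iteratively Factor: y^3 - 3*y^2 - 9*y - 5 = (y + 1)*(y^2 - 4*y - 5) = (y + 1)^2*(y - 5)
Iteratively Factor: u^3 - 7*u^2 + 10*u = (u - 2)*(u^2 - 5*u) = u*(u - 2)*(u - 5)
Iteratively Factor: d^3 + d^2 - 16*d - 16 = (d + 4)*(d^2 - 3*d - 4) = (d - 4)*(d + 4)*(d + 1)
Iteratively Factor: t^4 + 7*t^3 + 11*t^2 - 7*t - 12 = (t + 3)*(t^3 + 4*t^2 - t - 4) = (t - 1)*(t + 3)*(t^2 + 5*t + 4) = (t - 1)*(t + 3)*(t + 4)*(t + 1)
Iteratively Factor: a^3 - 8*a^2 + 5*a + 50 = (a - 5)*(a^2 - 3*a - 10) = (a - 5)^2*(a + 2)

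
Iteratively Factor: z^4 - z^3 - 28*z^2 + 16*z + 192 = (z + 4)*(z^3 - 5*z^2 - 8*z + 48) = (z - 4)*(z + 4)*(z^2 - z - 12) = (z - 4)*(z + 3)*(z + 4)*(z - 4)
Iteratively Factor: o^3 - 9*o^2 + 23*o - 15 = (o - 3)*(o^2 - 6*o + 5) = (o - 3)*(o - 1)*(o - 5)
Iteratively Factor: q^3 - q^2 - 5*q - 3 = (q - 3)*(q^2 + 2*q + 1) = (q - 3)*(q + 1)*(q + 1)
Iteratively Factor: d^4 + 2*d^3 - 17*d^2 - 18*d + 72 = (d - 2)*(d^3 + 4*d^2 - 9*d - 36) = (d - 2)*(d + 3)*(d^2 + d - 12) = (d - 2)*(d + 3)*(d + 4)*(d - 3)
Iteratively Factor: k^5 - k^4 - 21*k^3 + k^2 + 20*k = (k - 5)*(k^4 + 4*k^3 - k^2 - 4*k) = (k - 5)*(k - 1)*(k^3 + 5*k^2 + 4*k) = (k - 5)*(k - 1)*(k + 1)*(k^2 + 4*k) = k*(k - 5)*(k - 1)*(k + 1)*(k + 4)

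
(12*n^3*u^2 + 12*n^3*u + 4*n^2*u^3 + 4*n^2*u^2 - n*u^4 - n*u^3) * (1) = 12*n^3*u^2 + 12*n^3*u + 4*n^2*u^3 + 4*n^2*u^2 - n*u^4 - n*u^3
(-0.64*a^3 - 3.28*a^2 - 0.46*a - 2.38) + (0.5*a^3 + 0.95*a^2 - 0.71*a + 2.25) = -0.14*a^3 - 2.33*a^2 - 1.17*a - 0.13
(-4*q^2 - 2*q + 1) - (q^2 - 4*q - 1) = -5*q^2 + 2*q + 2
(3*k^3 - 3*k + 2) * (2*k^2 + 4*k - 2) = 6*k^5 + 12*k^4 - 12*k^3 - 8*k^2 + 14*k - 4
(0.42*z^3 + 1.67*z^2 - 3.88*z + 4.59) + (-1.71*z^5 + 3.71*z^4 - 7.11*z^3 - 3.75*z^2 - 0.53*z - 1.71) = -1.71*z^5 + 3.71*z^4 - 6.69*z^3 - 2.08*z^2 - 4.41*z + 2.88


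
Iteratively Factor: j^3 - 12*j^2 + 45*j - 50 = (j - 2)*(j^2 - 10*j + 25) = (j - 5)*(j - 2)*(j - 5)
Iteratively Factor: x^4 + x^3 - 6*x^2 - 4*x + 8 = (x - 2)*(x^3 + 3*x^2 - 4) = (x - 2)*(x + 2)*(x^2 + x - 2) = (x - 2)*(x - 1)*(x + 2)*(x + 2)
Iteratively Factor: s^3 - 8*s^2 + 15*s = (s)*(s^2 - 8*s + 15) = s*(s - 5)*(s - 3)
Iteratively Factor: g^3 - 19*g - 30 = (g + 2)*(g^2 - 2*g - 15) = (g + 2)*(g + 3)*(g - 5)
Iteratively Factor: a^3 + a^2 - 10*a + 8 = (a - 1)*(a^2 + 2*a - 8) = (a - 1)*(a + 4)*(a - 2)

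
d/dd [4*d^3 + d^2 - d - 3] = 12*d^2 + 2*d - 1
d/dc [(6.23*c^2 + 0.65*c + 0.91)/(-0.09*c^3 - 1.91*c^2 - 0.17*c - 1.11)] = (0.5607*c^4 + 0.117000000000001*c^3 + 0.4281*c^2 - 10.3544*c - 0.5668)/(0.0081*c^6 + 0.3438*c^5 + 3.6787*c^4 + 0.8492*c^3 + 4.2691*c^2 + 0.3774*c + 1.2321)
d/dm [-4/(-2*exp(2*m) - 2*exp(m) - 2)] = (-4*exp(m) - 2)*exp(m)/(exp(2*m) + exp(m) + 1)^2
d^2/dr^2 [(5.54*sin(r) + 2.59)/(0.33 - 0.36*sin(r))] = 21.4334705075446*(0.993816*sin(r)^2 + 0.910998*sin(r) - 1.987632)/(1.0*sin(r) - 0.916666666666667)^3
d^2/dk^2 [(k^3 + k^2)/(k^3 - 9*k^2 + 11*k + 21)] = 2*(10*k^3 - 63*k^2 + 441)/(k^6 - 30*k^5 + 363*k^4 - 2260*k^3 + 7623*k^2 - 13230*k + 9261)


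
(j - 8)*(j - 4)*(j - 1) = j^3 - 13*j^2 + 44*j - 32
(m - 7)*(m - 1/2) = m^2 - 15*m/2 + 7/2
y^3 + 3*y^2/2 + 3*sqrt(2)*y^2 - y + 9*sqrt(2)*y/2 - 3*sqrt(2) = (y - 1/2)*(y + 2)*(y + 3*sqrt(2))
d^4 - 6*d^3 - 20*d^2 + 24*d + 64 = (d - 8)*(d - 2)*(d + 2)^2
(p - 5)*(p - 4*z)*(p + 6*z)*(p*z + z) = p^4*z + 2*p^3*z^2 - 4*p^3*z - 24*p^2*z^3 - 8*p^2*z^2 - 5*p^2*z + 96*p*z^3 - 10*p*z^2 + 120*z^3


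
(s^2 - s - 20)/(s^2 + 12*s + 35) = (s^2 - s - 20)/(s^2 + 12*s + 35)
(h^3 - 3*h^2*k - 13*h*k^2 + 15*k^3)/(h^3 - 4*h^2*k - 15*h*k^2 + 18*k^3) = (h - 5*k)/(h - 6*k)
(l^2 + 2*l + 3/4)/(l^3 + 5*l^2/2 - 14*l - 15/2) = (l + 3/2)/(l^2 + 2*l - 15)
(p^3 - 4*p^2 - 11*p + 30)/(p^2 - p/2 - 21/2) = 2*(p^2 - 7*p + 10)/(2*p - 7)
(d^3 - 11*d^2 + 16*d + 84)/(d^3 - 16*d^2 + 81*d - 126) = (d + 2)/(d - 3)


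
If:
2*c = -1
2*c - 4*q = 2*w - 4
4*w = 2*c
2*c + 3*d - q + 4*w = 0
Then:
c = -1/2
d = 23/24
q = 7/8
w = -1/4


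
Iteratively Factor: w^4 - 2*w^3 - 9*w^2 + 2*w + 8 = (w + 1)*(w^3 - 3*w^2 - 6*w + 8) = (w + 1)*(w + 2)*(w^2 - 5*w + 4) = (w - 1)*(w + 1)*(w + 2)*(w - 4)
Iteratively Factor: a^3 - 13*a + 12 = (a + 4)*(a^2 - 4*a + 3) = (a - 1)*(a + 4)*(a - 3)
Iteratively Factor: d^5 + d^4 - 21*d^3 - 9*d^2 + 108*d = (d + 4)*(d^4 - 3*d^3 - 9*d^2 + 27*d) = (d - 3)*(d + 4)*(d^3 - 9*d) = d*(d - 3)*(d + 4)*(d^2 - 9) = d*(d - 3)^2*(d + 4)*(d + 3)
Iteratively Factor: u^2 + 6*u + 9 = (u + 3)*(u + 3)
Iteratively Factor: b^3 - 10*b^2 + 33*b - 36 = (b - 3)*(b^2 - 7*b + 12) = (b - 3)^2*(b - 4)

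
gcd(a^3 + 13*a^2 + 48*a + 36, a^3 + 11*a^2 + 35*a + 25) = a + 1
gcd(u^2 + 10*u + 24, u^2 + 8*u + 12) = u + 6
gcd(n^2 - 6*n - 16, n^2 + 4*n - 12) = 1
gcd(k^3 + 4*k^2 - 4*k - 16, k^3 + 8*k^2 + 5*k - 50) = k - 2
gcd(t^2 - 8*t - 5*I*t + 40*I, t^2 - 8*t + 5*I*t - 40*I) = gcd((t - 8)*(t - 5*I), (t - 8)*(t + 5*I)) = t - 8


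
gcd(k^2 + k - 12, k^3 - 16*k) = k + 4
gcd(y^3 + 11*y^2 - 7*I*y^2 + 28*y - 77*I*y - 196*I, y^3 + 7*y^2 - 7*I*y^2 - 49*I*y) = y^2 + y*(7 - 7*I) - 49*I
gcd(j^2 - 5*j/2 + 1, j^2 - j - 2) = j - 2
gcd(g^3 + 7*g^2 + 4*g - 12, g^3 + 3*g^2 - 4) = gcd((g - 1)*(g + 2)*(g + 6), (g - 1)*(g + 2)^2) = g^2 + g - 2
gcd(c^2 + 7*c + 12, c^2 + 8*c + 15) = c + 3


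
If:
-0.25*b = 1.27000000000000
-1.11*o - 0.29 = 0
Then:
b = -5.08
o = -0.26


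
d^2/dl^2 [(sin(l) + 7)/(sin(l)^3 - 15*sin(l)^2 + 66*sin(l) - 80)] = (-4*sin(l)^7 - 18*sin(l)^6 + 1200*sin(l)^5 - 9260*sin(l)^4 + 21588*sin(l)^3 + 11010*sin(l)^2 - 88780*sin(l) + 54744)/(sin(l)^3 - 15*sin(l)^2 + 66*sin(l) - 80)^3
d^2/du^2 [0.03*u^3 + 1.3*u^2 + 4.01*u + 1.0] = 0.18*u + 2.6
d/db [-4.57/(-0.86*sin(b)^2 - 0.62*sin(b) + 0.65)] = -(7.8604*sin(b) + 2.8334)*cos(b)/(0.86*sin(b)^2 + 0.62*sin(b) - 0.65)^2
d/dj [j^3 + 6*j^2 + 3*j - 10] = 3*j^2 + 12*j + 3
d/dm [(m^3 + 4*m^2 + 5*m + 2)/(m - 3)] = (2*m^3 - 5*m^2 - 24*m - 17)/(m^2 - 6*m + 9)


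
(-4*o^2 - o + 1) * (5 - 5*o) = 20*o^3 - 15*o^2 - 10*o + 5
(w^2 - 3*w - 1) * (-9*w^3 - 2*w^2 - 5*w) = -9*w^5 + 25*w^4 + 10*w^3 + 17*w^2 + 5*w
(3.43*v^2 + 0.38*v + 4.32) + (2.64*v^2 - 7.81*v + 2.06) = 6.07*v^2 - 7.43*v + 6.38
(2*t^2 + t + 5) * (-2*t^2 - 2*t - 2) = -4*t^4 - 6*t^3 - 16*t^2 - 12*t - 10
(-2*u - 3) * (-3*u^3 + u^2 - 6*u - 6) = 6*u^4 + 7*u^3 + 9*u^2 + 30*u + 18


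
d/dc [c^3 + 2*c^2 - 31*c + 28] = 3*c^2 + 4*c - 31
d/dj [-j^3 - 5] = -3*j^2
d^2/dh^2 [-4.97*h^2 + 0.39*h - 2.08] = -9.94000000000000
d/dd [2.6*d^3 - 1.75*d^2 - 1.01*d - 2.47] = 7.8*d^2 - 3.5*d - 1.01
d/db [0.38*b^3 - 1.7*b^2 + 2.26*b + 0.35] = 1.14*b^2 - 3.4*b + 2.26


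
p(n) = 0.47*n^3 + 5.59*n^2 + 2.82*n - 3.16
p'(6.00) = 120.66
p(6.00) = 316.52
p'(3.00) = 49.05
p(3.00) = 68.30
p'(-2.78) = -17.36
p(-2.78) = 22.10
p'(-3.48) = -19.01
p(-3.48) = 34.92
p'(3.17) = 52.43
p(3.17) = 76.92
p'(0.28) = 6.06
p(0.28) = -1.92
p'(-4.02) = -19.34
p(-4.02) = 45.31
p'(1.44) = 21.84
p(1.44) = 13.90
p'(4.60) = 84.08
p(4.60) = 173.84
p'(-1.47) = -10.57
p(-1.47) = 3.28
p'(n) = 1.41*n^2 + 11.18*n + 2.82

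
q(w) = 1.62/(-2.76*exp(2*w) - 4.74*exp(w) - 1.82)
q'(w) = 1.62*(5.52*exp(2*w) + 4.74*exp(w))/(-2.76*exp(2*w) - 4.74*exp(w) - 1.82)^2 = (8.9424*exp(w) + 7.6788)*exp(w)/(2.76*exp(2*w) + 4.74*exp(w) + 1.82)^2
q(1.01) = -0.05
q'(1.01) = 0.07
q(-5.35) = -0.88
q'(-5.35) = 0.01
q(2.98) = -0.00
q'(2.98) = 0.00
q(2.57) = -0.00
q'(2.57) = 0.01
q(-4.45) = -0.86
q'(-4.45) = 0.03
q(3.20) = -0.00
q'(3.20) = 0.00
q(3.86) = -0.00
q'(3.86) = 0.00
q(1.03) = -0.04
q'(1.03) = 0.07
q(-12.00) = -0.89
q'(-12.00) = 0.00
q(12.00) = 0.00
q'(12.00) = 0.00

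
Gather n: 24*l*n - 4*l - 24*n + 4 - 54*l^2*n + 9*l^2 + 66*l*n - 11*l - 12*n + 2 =9*l^2 - 15*l + n*(-54*l^2 + 90*l - 36) + 6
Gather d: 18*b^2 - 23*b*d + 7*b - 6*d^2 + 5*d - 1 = 18*b^2 + 7*b - 6*d^2 + d*(5 - 23*b) - 1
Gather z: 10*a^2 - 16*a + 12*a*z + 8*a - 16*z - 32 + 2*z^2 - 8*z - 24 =10*a^2 - 8*a + 2*z^2 + z*(12*a - 24) - 56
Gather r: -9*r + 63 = 63 - 9*r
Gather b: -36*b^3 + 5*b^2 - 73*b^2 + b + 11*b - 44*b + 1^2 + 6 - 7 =-36*b^3 - 68*b^2 - 32*b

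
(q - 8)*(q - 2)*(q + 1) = q^3 - 9*q^2 + 6*q + 16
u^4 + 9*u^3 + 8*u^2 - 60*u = u*(u - 2)*(u + 5)*(u + 6)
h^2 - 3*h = h*(h - 3)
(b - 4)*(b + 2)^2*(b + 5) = b^4 + 5*b^3 - 12*b^2 - 76*b - 80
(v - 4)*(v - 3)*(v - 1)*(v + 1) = v^4 - 7*v^3 + 11*v^2 + 7*v - 12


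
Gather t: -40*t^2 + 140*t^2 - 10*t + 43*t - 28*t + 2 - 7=100*t^2 + 5*t - 5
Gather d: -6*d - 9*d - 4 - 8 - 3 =-15*d - 15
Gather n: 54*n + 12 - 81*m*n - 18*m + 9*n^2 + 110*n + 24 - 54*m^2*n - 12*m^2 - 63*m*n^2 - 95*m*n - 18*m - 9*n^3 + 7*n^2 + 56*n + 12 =-12*m^2 - 36*m - 9*n^3 + n^2*(16 - 63*m) + n*(-54*m^2 - 176*m + 220) + 48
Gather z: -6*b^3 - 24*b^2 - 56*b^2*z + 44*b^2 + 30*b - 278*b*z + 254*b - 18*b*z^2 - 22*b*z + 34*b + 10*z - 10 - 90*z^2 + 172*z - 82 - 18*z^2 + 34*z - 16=-6*b^3 + 20*b^2 + 318*b + z^2*(-18*b - 108) + z*(-56*b^2 - 300*b + 216) - 108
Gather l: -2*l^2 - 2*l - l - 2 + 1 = -2*l^2 - 3*l - 1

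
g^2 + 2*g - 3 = (g - 1)*(g + 3)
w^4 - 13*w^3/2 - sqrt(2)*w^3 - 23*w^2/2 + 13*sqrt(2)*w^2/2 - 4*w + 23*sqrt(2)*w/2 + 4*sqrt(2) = (w - 8)*(w + 1/2)*(w + 1)*(w - sqrt(2))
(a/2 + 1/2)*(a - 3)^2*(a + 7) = a^4/2 + a^3 - 16*a^2 + 15*a + 63/2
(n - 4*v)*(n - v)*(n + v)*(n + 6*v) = n^4 + 2*n^3*v - 25*n^2*v^2 - 2*n*v^3 + 24*v^4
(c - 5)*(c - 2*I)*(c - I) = c^3 - 5*c^2 - 3*I*c^2 - 2*c + 15*I*c + 10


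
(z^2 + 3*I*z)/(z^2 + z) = (z + 3*I)/(z + 1)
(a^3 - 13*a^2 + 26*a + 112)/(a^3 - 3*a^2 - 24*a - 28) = (a - 8)/(a + 2)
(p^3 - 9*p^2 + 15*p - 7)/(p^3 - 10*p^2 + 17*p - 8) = (p - 7)/(p - 8)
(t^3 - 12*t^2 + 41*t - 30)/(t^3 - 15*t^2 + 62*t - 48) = (t - 5)/(t - 8)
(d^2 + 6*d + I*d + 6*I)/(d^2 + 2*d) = (d^2 + d*(6 + I) + 6*I)/(d*(d + 2))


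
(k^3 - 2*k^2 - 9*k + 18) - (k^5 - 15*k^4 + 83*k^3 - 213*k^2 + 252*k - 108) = -k^5 + 15*k^4 - 82*k^3 + 211*k^2 - 261*k + 126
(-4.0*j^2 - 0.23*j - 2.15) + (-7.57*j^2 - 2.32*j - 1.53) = -11.57*j^2 - 2.55*j - 3.68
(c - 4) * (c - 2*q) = c^2 - 2*c*q - 4*c + 8*q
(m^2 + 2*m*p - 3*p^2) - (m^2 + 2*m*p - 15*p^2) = 12*p^2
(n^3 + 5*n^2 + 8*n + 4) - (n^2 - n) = n^3 + 4*n^2 + 9*n + 4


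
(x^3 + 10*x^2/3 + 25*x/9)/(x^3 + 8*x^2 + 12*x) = (9*x^2 + 30*x + 25)/(9*(x^2 + 8*x + 12))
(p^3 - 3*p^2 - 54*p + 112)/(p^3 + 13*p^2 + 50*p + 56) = (p^2 - 10*p + 16)/(p^2 + 6*p + 8)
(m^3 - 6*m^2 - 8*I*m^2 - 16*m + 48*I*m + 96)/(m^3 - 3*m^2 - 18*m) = (m^2 - 8*I*m - 16)/(m*(m + 3))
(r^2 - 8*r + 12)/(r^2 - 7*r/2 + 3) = 2*(r - 6)/(2*r - 3)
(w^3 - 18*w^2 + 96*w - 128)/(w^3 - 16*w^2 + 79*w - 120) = (w^2 - 10*w + 16)/(w^2 - 8*w + 15)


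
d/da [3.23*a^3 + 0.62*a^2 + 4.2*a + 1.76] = 9.69*a^2 + 1.24*a + 4.2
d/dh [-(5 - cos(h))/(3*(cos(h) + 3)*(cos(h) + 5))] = (cos(h)^2 - 10*cos(h) - 55)*sin(h)/(3*(cos(h) + 3)^2*(cos(h) + 5)^2)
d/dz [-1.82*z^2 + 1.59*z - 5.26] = 1.59 - 3.64*z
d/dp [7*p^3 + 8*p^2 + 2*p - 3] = 21*p^2 + 16*p + 2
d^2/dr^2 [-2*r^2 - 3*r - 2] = -4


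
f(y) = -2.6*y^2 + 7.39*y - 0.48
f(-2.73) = -40.03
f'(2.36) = -4.88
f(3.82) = -10.19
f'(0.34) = 5.62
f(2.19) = 3.23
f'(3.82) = -12.47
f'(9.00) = -39.41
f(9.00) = -144.57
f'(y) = 7.39 - 5.2*y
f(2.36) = 2.48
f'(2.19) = -4.00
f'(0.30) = 5.83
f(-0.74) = -7.37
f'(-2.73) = 21.59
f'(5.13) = -19.29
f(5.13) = -30.99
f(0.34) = 1.73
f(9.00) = -144.57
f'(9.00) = -39.41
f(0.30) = 1.50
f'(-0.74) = 11.24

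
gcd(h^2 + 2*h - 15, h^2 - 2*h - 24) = 1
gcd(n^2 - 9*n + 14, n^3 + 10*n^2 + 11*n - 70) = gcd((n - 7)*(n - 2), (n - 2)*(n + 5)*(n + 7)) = n - 2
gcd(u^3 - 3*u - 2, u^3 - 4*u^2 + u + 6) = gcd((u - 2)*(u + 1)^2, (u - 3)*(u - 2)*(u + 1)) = u^2 - u - 2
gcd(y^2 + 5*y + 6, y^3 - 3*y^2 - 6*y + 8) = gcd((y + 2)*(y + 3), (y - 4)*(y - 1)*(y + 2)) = y + 2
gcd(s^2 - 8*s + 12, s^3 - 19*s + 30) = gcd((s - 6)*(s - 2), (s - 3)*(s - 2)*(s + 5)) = s - 2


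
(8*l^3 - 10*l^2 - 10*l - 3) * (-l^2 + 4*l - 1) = -8*l^5 + 42*l^4 - 38*l^3 - 27*l^2 - 2*l + 3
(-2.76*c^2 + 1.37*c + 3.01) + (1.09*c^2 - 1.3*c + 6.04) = -1.67*c^2 + 0.0700000000000001*c + 9.05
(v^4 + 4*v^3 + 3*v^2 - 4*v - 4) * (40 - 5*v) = -5*v^5 + 20*v^4 + 145*v^3 + 140*v^2 - 140*v - 160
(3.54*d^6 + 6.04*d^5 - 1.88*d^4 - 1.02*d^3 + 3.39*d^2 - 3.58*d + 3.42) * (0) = 0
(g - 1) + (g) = 2*g - 1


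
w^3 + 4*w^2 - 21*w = w*(w - 3)*(w + 7)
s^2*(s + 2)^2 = s^4 + 4*s^3 + 4*s^2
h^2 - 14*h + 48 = (h - 8)*(h - 6)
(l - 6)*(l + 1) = l^2 - 5*l - 6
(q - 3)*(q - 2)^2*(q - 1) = q^4 - 8*q^3 + 23*q^2 - 28*q + 12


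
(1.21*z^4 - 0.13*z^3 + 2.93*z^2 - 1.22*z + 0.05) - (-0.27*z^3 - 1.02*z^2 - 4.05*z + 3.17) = 1.21*z^4 + 0.14*z^3 + 3.95*z^2 + 2.83*z - 3.12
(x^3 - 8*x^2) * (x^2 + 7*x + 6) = x^5 - x^4 - 50*x^3 - 48*x^2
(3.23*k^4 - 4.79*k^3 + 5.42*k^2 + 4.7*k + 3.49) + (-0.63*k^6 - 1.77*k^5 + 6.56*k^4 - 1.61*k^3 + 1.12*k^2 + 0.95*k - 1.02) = -0.63*k^6 - 1.77*k^5 + 9.79*k^4 - 6.4*k^3 + 6.54*k^2 + 5.65*k + 2.47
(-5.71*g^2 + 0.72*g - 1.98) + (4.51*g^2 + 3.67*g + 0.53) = -1.2*g^2 + 4.39*g - 1.45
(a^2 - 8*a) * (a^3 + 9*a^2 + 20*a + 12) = a^5 + a^4 - 52*a^3 - 148*a^2 - 96*a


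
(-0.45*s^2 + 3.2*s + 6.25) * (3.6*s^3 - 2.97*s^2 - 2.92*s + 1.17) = -1.62*s^5 + 12.8565*s^4 + 14.31*s^3 - 28.433*s^2 - 14.506*s + 7.3125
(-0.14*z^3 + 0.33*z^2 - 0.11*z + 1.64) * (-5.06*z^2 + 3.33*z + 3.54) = 0.7084*z^5 - 2.136*z^4 + 1.1599*z^3 - 7.4965*z^2 + 5.0718*z + 5.8056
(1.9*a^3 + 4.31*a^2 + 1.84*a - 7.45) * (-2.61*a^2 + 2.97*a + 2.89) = -4.959*a^5 - 5.6061*a^4 + 13.4893*a^3 + 37.3652*a^2 - 16.8089*a - 21.5305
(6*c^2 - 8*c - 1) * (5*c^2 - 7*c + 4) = 30*c^4 - 82*c^3 + 75*c^2 - 25*c - 4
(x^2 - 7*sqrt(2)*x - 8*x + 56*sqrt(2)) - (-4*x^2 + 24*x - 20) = 5*x^2 - 32*x - 7*sqrt(2)*x + 20 + 56*sqrt(2)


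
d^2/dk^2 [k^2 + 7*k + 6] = 2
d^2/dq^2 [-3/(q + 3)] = -6/(q + 3)^3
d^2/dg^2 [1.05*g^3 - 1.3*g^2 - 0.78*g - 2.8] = 6.3*g - 2.6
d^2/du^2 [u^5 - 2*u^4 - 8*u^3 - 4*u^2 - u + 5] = 20*u^3 - 24*u^2 - 48*u - 8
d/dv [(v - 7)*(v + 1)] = 2*v - 6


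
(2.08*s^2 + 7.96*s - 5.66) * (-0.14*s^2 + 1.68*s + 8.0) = -0.2912*s^4 + 2.38*s^3 + 30.8052*s^2 + 54.1712*s - 45.28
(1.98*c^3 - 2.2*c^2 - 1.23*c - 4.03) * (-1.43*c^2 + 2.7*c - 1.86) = -2.8314*c^5 + 8.492*c^4 - 7.8639*c^3 + 6.5339*c^2 - 8.5932*c + 7.4958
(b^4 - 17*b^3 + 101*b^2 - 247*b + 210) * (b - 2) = b^5 - 19*b^4 + 135*b^3 - 449*b^2 + 704*b - 420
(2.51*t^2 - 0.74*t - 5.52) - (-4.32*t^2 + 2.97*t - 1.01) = 6.83*t^2 - 3.71*t - 4.51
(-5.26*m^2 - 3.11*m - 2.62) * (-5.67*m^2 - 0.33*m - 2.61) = 29.8242*m^4 + 19.3695*m^3 + 29.6103*m^2 + 8.9817*m + 6.8382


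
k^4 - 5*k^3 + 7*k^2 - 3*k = k*(k - 3)*(k - 1)^2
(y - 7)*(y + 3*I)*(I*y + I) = I*y^3 - 3*y^2 - 6*I*y^2 + 18*y - 7*I*y + 21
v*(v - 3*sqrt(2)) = v^2 - 3*sqrt(2)*v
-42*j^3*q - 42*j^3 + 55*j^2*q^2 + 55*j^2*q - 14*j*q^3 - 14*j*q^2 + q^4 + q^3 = (-7*j + q)*(-6*j + q)*(-j + q)*(q + 1)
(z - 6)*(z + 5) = z^2 - z - 30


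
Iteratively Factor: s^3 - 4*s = (s + 2)*(s^2 - 2*s) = (s - 2)*(s + 2)*(s)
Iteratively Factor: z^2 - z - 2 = (z - 2)*(z + 1)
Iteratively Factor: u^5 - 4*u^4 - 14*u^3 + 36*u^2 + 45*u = (u + 1)*(u^4 - 5*u^3 - 9*u^2 + 45*u) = (u + 1)*(u + 3)*(u^3 - 8*u^2 + 15*u) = (u - 5)*(u + 1)*(u + 3)*(u^2 - 3*u) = u*(u - 5)*(u + 1)*(u + 3)*(u - 3)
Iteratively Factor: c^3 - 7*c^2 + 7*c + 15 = (c - 5)*(c^2 - 2*c - 3) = (c - 5)*(c - 3)*(c + 1)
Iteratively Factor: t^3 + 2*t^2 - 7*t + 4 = (t - 1)*(t^2 + 3*t - 4) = (t - 1)^2*(t + 4)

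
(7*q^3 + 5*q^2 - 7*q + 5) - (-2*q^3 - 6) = 9*q^3 + 5*q^2 - 7*q + 11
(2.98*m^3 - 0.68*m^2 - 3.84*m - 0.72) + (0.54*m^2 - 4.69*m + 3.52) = 2.98*m^3 - 0.14*m^2 - 8.53*m + 2.8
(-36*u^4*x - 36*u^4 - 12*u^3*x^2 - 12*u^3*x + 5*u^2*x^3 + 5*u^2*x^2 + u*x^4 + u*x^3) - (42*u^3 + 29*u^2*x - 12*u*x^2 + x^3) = -36*u^4*x - 36*u^4 - 12*u^3*x^2 - 12*u^3*x - 42*u^3 + 5*u^2*x^3 + 5*u^2*x^2 - 29*u^2*x + u*x^4 + u*x^3 + 12*u*x^2 - x^3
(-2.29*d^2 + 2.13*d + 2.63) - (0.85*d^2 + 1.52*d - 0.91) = -3.14*d^2 + 0.61*d + 3.54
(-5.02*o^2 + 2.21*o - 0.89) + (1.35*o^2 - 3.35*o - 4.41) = -3.67*o^2 - 1.14*o - 5.3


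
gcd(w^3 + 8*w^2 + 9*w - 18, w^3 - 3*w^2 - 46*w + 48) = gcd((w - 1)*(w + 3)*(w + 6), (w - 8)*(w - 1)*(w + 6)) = w^2 + 5*w - 6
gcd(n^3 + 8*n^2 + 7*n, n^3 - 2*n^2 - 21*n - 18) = n + 1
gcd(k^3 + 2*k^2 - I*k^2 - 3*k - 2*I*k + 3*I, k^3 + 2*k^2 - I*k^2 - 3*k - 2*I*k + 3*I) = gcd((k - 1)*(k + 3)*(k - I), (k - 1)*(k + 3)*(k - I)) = k^3 + k^2*(2 - I) + k*(-3 - 2*I) + 3*I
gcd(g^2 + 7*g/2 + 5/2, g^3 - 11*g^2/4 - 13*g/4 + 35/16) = 1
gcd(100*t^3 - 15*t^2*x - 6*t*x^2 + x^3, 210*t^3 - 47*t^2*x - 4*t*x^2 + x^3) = -5*t + x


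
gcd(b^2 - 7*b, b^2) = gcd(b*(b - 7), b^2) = b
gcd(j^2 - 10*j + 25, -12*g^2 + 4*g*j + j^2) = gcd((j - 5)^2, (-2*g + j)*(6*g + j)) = 1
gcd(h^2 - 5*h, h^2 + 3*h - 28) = 1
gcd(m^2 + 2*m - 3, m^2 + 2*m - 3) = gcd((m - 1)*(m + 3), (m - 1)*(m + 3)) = m^2 + 2*m - 3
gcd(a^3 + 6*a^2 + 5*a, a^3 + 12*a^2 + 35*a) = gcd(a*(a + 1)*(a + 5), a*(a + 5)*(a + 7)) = a^2 + 5*a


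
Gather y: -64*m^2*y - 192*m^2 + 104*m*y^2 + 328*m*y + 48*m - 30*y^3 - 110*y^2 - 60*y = -192*m^2 + 48*m - 30*y^3 + y^2*(104*m - 110) + y*(-64*m^2 + 328*m - 60)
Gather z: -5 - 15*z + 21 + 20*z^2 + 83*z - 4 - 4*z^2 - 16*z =16*z^2 + 52*z + 12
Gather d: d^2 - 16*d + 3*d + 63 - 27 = d^2 - 13*d + 36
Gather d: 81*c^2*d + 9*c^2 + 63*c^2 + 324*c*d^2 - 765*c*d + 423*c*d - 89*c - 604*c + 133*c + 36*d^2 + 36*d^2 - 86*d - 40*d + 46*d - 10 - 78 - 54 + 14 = 72*c^2 - 560*c + d^2*(324*c + 72) + d*(81*c^2 - 342*c - 80) - 128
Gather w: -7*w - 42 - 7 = -7*w - 49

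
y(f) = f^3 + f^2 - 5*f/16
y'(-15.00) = 644.69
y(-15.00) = -3145.31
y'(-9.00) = 224.69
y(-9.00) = -645.19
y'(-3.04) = 21.33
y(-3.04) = -17.90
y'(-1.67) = 4.71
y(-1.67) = -1.35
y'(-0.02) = -0.35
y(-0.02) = 0.01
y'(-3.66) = 32.55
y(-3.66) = -34.49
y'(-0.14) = -0.53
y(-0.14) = 0.06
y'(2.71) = 27.14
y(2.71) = 26.40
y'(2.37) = 21.28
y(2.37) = 18.19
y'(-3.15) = 23.16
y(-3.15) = -20.35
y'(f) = 3*f^2 + 2*f - 5/16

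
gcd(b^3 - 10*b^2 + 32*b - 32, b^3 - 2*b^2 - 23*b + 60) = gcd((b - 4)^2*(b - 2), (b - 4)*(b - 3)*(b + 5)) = b - 4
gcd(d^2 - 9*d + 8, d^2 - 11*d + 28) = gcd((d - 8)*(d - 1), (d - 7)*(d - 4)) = 1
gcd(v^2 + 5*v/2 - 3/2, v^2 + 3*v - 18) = 1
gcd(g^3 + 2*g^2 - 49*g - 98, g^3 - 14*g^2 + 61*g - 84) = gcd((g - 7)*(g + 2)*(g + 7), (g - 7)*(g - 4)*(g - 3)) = g - 7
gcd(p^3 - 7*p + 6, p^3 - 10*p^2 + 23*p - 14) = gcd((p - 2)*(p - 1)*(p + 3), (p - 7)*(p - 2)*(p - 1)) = p^2 - 3*p + 2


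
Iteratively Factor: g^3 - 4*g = (g)*(g^2 - 4) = g*(g - 2)*(g + 2)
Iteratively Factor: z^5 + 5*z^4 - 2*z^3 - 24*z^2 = (z + 3)*(z^4 + 2*z^3 - 8*z^2) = z*(z + 3)*(z^3 + 2*z^2 - 8*z) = z*(z - 2)*(z + 3)*(z^2 + 4*z) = z^2*(z - 2)*(z + 3)*(z + 4)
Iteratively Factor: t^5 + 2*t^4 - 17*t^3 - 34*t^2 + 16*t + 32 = (t - 4)*(t^4 + 6*t^3 + 7*t^2 - 6*t - 8) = (t - 4)*(t + 4)*(t^3 + 2*t^2 - t - 2) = (t - 4)*(t + 2)*(t + 4)*(t^2 - 1) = (t - 4)*(t - 1)*(t + 2)*(t + 4)*(t + 1)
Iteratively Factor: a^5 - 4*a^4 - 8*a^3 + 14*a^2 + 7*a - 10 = (a - 1)*(a^4 - 3*a^3 - 11*a^2 + 3*a + 10) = (a - 1)*(a + 2)*(a^3 - 5*a^2 - a + 5) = (a - 1)*(a + 1)*(a + 2)*(a^2 - 6*a + 5) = (a - 1)^2*(a + 1)*(a + 2)*(a - 5)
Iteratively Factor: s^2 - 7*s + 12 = (s - 4)*(s - 3)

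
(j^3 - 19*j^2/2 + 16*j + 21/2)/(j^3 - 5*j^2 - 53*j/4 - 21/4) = 2*(j - 3)/(2*j + 3)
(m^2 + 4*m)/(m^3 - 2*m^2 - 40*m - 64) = m/(m^2 - 6*m - 16)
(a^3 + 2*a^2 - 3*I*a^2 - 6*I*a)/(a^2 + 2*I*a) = (a^2 + a*(2 - 3*I) - 6*I)/(a + 2*I)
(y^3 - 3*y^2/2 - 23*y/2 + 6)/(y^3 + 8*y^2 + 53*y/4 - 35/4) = 2*(y^2 - y - 12)/(2*y^2 + 17*y + 35)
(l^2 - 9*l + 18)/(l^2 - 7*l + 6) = (l - 3)/(l - 1)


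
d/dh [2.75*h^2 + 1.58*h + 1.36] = 5.5*h + 1.58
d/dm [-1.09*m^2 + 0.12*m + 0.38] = 0.12 - 2.18*m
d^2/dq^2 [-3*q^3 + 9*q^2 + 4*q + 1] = 18 - 18*q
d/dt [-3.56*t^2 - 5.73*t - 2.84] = -7.12*t - 5.73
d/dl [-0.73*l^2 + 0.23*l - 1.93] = 0.23 - 1.46*l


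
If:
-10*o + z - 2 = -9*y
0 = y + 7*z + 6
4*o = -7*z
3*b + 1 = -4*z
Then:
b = 359/267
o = 196/89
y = 250/89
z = -112/89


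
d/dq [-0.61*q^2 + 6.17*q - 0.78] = 6.17 - 1.22*q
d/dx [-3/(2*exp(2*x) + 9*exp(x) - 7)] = (12*exp(x) + 27)*exp(x)/(2*exp(2*x) + 9*exp(x) - 7)^2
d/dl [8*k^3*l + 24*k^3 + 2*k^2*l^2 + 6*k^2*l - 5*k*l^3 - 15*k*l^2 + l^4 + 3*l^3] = 8*k^3 + 4*k^2*l + 6*k^2 - 15*k*l^2 - 30*k*l + 4*l^3 + 9*l^2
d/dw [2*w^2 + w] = 4*w + 1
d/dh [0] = 0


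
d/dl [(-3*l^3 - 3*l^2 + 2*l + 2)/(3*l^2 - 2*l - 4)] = (-9*l^4 + 12*l^3 + 36*l^2 + 12*l - 4)/(9*l^4 - 12*l^3 - 20*l^2 + 16*l + 16)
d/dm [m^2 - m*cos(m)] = m*sin(m) + 2*m - cos(m)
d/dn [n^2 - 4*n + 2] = 2*n - 4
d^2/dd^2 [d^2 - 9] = 2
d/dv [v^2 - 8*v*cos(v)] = 8*v*sin(v) + 2*v - 8*cos(v)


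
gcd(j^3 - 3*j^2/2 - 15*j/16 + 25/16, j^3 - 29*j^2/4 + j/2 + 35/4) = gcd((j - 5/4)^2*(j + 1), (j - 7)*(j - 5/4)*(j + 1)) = j^2 - j/4 - 5/4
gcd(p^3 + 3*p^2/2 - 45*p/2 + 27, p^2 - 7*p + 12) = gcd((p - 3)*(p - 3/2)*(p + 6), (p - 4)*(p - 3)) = p - 3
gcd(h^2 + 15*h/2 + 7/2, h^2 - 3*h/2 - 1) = h + 1/2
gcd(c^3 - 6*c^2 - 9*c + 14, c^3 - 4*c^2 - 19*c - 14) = c^2 - 5*c - 14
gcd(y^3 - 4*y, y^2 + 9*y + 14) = y + 2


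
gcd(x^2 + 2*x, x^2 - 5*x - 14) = x + 2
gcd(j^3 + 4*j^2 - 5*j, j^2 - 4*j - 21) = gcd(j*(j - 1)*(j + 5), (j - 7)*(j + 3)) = 1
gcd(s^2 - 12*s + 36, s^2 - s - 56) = 1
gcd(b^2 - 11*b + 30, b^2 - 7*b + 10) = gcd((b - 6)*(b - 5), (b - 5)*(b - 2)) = b - 5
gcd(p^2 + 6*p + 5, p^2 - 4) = 1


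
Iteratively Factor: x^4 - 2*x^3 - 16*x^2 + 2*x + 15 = (x - 5)*(x^3 + 3*x^2 - x - 3) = (x - 5)*(x - 1)*(x^2 + 4*x + 3) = (x - 5)*(x - 1)*(x + 1)*(x + 3)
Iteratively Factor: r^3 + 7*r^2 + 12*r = (r + 3)*(r^2 + 4*r) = r*(r + 3)*(r + 4)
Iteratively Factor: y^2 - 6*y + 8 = (y - 2)*(y - 4)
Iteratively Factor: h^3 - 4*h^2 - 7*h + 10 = (h + 2)*(h^2 - 6*h + 5) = (h - 5)*(h + 2)*(h - 1)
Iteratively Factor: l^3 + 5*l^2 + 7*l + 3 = (l + 3)*(l^2 + 2*l + 1) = (l + 1)*(l + 3)*(l + 1)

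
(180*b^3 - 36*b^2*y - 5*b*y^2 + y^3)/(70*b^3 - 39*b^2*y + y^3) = (-36*b^2 + y^2)/(-14*b^2 + 5*b*y + y^2)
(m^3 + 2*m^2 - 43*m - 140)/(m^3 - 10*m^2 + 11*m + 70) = (m^2 + 9*m + 20)/(m^2 - 3*m - 10)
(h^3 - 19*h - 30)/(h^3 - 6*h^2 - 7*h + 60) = (h + 2)/(h - 4)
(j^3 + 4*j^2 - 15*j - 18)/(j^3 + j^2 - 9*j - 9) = (j + 6)/(j + 3)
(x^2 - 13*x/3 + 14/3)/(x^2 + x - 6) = (x - 7/3)/(x + 3)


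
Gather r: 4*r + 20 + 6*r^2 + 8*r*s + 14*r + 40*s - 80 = 6*r^2 + r*(8*s + 18) + 40*s - 60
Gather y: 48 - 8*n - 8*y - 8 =-8*n - 8*y + 40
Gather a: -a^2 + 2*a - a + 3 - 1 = -a^2 + a + 2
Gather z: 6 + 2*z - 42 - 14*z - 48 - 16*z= -28*z - 84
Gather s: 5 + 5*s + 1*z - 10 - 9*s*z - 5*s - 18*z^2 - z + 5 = -9*s*z - 18*z^2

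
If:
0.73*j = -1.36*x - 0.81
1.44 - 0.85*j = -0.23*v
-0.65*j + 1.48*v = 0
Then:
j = 1.92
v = 0.84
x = -1.63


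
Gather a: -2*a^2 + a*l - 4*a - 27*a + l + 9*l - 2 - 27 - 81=-2*a^2 + a*(l - 31) + 10*l - 110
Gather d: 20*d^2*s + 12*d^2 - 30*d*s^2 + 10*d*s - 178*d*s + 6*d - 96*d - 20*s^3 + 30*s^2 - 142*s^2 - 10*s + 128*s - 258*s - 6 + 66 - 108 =d^2*(20*s + 12) + d*(-30*s^2 - 168*s - 90) - 20*s^3 - 112*s^2 - 140*s - 48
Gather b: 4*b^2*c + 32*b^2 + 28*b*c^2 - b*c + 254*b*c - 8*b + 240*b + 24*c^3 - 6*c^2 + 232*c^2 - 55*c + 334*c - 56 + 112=b^2*(4*c + 32) + b*(28*c^2 + 253*c + 232) + 24*c^3 + 226*c^2 + 279*c + 56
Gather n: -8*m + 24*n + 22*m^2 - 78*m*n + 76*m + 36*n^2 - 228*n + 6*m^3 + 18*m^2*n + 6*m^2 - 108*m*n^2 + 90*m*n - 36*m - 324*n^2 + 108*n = 6*m^3 + 28*m^2 + 32*m + n^2*(-108*m - 288) + n*(18*m^2 + 12*m - 96)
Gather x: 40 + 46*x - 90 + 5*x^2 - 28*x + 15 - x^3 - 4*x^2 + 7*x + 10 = -x^3 + x^2 + 25*x - 25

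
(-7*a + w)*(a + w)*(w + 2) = -7*a^2*w - 14*a^2 - 6*a*w^2 - 12*a*w + w^3 + 2*w^2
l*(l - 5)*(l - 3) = l^3 - 8*l^2 + 15*l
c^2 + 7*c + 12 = (c + 3)*(c + 4)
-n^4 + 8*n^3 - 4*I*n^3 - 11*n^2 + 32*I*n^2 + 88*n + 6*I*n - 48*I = (n - 8)*(n + 6*I)*(I*n + 1)^2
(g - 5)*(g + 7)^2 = g^3 + 9*g^2 - 21*g - 245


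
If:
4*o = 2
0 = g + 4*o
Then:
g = -2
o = 1/2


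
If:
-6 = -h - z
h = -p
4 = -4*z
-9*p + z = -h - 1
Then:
No Solution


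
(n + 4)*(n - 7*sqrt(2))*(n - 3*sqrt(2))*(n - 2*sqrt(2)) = n^4 - 12*sqrt(2)*n^3 + 4*n^3 - 48*sqrt(2)*n^2 + 82*n^2 - 84*sqrt(2)*n + 328*n - 336*sqrt(2)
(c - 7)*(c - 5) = c^2 - 12*c + 35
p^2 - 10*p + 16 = (p - 8)*(p - 2)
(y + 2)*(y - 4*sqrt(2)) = y^2 - 4*sqrt(2)*y + 2*y - 8*sqrt(2)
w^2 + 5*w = w*(w + 5)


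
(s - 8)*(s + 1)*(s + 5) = s^3 - 2*s^2 - 43*s - 40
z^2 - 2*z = z*(z - 2)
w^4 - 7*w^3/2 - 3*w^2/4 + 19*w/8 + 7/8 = (w - 7/2)*(w - 1)*(w + 1/2)^2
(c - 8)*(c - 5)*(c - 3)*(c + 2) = c^4 - 14*c^3 + 47*c^2 + 38*c - 240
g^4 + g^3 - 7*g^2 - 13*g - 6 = (g - 3)*(g + 1)^2*(g + 2)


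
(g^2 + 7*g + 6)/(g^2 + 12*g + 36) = (g + 1)/(g + 6)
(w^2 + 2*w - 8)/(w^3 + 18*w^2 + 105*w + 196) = (w - 2)/(w^2 + 14*w + 49)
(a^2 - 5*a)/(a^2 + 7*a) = (a - 5)/(a + 7)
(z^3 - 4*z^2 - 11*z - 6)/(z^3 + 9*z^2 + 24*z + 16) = (z^2 - 5*z - 6)/(z^2 + 8*z + 16)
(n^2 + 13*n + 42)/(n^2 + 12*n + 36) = (n + 7)/(n + 6)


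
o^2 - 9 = (o - 3)*(o + 3)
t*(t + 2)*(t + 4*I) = t^3 + 2*t^2 + 4*I*t^2 + 8*I*t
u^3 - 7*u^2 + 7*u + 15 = (u - 5)*(u - 3)*(u + 1)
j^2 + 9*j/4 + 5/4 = (j + 1)*(j + 5/4)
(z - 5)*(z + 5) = z^2 - 25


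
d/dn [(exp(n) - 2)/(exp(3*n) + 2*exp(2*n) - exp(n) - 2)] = (-(exp(n) - 2)*(3*exp(2*n) + 4*exp(n) - 1) + exp(3*n) + 2*exp(2*n) - exp(n) - 2)*exp(n)/(exp(3*n) + 2*exp(2*n) - exp(n) - 2)^2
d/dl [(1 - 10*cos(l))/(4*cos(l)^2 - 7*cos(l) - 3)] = (-40*cos(l)^2 + 8*cos(l) - 37)*sin(l)/(4*sin(l)^2 + 7*cos(l) - 1)^2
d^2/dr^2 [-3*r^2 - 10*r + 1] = -6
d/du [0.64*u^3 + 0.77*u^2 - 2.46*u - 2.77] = 1.92*u^2 + 1.54*u - 2.46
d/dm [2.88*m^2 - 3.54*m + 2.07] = 5.76*m - 3.54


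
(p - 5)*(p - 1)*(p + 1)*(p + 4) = p^4 - p^3 - 21*p^2 + p + 20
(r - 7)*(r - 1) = r^2 - 8*r + 7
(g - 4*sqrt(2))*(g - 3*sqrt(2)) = g^2 - 7*sqrt(2)*g + 24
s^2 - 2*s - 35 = (s - 7)*(s + 5)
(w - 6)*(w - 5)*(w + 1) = w^3 - 10*w^2 + 19*w + 30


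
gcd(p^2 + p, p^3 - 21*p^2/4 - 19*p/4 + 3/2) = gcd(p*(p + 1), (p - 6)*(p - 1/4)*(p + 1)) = p + 1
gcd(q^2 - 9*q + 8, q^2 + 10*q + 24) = 1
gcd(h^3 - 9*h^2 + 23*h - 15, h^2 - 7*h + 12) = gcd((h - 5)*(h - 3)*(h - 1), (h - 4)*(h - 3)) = h - 3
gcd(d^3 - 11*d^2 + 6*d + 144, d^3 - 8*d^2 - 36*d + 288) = d^2 - 14*d + 48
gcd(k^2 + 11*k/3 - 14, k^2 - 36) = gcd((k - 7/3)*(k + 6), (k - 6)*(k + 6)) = k + 6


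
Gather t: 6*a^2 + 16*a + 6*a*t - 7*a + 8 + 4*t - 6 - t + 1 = 6*a^2 + 9*a + t*(6*a + 3) + 3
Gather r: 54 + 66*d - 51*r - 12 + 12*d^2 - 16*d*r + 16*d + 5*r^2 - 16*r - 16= 12*d^2 + 82*d + 5*r^2 + r*(-16*d - 67) + 26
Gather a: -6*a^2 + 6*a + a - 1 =-6*a^2 + 7*a - 1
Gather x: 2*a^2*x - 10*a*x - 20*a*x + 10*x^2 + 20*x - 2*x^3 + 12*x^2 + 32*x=-2*x^3 + 22*x^2 + x*(2*a^2 - 30*a + 52)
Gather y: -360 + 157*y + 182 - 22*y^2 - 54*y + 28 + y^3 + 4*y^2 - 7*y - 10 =y^3 - 18*y^2 + 96*y - 160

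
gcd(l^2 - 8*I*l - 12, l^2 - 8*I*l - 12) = l^2 - 8*I*l - 12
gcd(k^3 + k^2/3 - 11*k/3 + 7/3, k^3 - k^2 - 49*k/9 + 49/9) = k^2 + 4*k/3 - 7/3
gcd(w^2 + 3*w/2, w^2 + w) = w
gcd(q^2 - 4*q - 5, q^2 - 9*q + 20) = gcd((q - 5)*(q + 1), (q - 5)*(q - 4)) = q - 5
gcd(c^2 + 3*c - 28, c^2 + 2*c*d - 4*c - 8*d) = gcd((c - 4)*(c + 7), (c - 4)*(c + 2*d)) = c - 4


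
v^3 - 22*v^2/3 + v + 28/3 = (v - 7)*(v - 4/3)*(v + 1)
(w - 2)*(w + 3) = w^2 + w - 6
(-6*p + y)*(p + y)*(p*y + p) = -6*p^3*y - 6*p^3 - 5*p^2*y^2 - 5*p^2*y + p*y^3 + p*y^2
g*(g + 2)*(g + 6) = g^3 + 8*g^2 + 12*g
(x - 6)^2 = x^2 - 12*x + 36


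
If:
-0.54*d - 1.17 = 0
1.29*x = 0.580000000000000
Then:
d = -2.17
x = 0.45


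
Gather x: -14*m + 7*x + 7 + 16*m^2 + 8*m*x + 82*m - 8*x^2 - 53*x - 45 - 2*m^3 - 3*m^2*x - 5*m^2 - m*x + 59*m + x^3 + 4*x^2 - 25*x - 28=-2*m^3 + 11*m^2 + 127*m + x^3 - 4*x^2 + x*(-3*m^2 + 7*m - 71) - 66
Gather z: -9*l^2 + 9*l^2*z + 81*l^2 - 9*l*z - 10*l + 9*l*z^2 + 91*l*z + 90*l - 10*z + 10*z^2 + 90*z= 72*l^2 + 80*l + z^2*(9*l + 10) + z*(9*l^2 + 82*l + 80)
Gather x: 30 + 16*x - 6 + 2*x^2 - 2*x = 2*x^2 + 14*x + 24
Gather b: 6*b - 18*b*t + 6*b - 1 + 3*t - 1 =b*(12 - 18*t) + 3*t - 2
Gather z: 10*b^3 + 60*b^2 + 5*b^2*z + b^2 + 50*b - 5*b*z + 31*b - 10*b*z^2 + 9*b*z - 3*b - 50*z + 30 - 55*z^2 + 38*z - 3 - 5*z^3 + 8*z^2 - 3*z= 10*b^3 + 61*b^2 + 78*b - 5*z^3 + z^2*(-10*b - 47) + z*(5*b^2 + 4*b - 15) + 27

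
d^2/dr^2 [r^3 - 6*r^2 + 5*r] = 6*r - 12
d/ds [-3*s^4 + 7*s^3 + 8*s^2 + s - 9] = -12*s^3 + 21*s^2 + 16*s + 1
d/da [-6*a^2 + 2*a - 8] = 2 - 12*a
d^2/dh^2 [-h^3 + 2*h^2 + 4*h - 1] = 4 - 6*h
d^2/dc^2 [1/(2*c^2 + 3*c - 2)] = 2*(-4*c^2 - 6*c + (4*c + 3)^2 + 4)/(2*c^2 + 3*c - 2)^3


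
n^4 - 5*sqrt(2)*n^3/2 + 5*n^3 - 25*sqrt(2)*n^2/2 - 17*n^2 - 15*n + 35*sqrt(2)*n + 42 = (n - 2)*(n + 7)*(n - 3*sqrt(2))*(n + sqrt(2)/2)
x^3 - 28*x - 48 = (x - 6)*(x + 2)*(x + 4)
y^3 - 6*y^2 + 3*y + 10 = (y - 5)*(y - 2)*(y + 1)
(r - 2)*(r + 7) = r^2 + 5*r - 14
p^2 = p^2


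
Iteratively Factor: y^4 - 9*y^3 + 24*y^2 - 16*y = (y - 4)*(y^3 - 5*y^2 + 4*y) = (y - 4)^2*(y^2 - y) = (y - 4)^2*(y - 1)*(y)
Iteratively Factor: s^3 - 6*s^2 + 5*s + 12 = (s + 1)*(s^2 - 7*s + 12) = (s - 4)*(s + 1)*(s - 3)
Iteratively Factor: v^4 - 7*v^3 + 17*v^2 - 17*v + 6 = (v - 2)*(v^3 - 5*v^2 + 7*v - 3) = (v - 2)*(v - 1)*(v^2 - 4*v + 3) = (v - 2)*(v - 1)^2*(v - 3)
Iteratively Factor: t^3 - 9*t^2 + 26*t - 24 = (t - 2)*(t^2 - 7*t + 12) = (t - 4)*(t - 2)*(t - 3)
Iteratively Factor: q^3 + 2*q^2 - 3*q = (q + 3)*(q^2 - q) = q*(q + 3)*(q - 1)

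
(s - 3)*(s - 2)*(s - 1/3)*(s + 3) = s^4 - 7*s^3/3 - 25*s^2/3 + 21*s - 6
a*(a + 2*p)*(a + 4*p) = a^3 + 6*a^2*p + 8*a*p^2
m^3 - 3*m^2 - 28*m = m*(m - 7)*(m + 4)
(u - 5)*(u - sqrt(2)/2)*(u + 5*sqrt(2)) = u^3 - 5*u^2 + 9*sqrt(2)*u^2/2 - 45*sqrt(2)*u/2 - 5*u + 25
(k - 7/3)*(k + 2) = k^2 - k/3 - 14/3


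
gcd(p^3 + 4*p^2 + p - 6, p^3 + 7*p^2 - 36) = p + 3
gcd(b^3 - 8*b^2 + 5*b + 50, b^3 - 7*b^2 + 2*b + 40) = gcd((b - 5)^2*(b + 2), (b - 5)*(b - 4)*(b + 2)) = b^2 - 3*b - 10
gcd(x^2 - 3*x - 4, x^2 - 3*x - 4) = x^2 - 3*x - 4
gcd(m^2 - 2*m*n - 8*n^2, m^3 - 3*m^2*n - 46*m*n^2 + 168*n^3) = m - 4*n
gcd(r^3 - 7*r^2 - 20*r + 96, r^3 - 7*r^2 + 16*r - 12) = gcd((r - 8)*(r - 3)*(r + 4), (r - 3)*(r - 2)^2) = r - 3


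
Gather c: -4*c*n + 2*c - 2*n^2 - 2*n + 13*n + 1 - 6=c*(2 - 4*n) - 2*n^2 + 11*n - 5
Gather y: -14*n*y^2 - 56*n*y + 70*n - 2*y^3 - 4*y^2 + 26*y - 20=70*n - 2*y^3 + y^2*(-14*n - 4) + y*(26 - 56*n) - 20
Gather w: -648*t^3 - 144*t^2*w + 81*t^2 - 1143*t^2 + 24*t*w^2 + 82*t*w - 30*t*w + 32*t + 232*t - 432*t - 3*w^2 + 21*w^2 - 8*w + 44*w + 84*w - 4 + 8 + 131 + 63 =-648*t^3 - 1062*t^2 - 168*t + w^2*(24*t + 18) + w*(-144*t^2 + 52*t + 120) + 198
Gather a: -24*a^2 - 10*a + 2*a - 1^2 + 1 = -24*a^2 - 8*a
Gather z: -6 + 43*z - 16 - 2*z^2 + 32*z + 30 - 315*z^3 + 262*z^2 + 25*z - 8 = -315*z^3 + 260*z^2 + 100*z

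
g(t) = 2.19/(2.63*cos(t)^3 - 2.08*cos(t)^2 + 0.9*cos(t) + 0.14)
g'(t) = 2.19*(7.89*sin(t)*cos(t)^2 - 4.16*sin(t)*cos(t) + 0.9*sin(t))/(2.63*cos(t)^3 - 2.08*cos(t)^2 + 0.9*cos(t) + 0.14)^2 = (17.2791*cos(t)^2 - 9.1104*cos(t) + 1.971)*sin(t)/(2.63*cos(t)^3 - 2.08*cos(t)^2 + 0.9*cos(t) + 0.14)^2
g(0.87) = 3.91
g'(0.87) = 7.98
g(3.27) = -0.41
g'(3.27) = -0.12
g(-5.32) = 4.71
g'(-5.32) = 9.11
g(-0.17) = 1.44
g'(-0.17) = -0.71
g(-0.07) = 1.39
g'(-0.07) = -0.28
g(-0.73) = 2.94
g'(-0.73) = -5.76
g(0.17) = 1.44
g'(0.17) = 0.71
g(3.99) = -1.03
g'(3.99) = -2.58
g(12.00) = 2.19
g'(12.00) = -3.54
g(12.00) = 2.19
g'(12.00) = -3.54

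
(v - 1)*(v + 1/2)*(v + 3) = v^3 + 5*v^2/2 - 2*v - 3/2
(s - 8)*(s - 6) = s^2 - 14*s + 48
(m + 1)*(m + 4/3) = m^2 + 7*m/3 + 4/3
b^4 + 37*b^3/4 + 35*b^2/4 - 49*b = b*(b - 7/4)*(b + 4)*(b + 7)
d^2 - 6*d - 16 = (d - 8)*(d + 2)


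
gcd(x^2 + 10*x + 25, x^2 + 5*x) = x + 5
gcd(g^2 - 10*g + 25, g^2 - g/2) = 1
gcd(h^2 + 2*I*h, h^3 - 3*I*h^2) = h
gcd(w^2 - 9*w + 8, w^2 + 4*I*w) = 1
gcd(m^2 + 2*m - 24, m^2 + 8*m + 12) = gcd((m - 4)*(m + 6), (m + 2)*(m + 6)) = m + 6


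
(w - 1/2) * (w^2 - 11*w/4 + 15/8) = w^3 - 13*w^2/4 + 13*w/4 - 15/16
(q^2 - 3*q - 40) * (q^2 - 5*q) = q^4 - 8*q^3 - 25*q^2 + 200*q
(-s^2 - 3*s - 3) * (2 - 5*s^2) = 5*s^4 + 15*s^3 + 13*s^2 - 6*s - 6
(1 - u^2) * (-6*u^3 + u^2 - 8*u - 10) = 6*u^5 - u^4 + 2*u^3 + 11*u^2 - 8*u - 10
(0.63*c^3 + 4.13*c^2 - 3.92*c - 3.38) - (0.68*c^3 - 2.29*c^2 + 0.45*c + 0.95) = -0.05*c^3 + 6.42*c^2 - 4.37*c - 4.33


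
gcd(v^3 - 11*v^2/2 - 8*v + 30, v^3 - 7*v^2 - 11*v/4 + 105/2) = v^2 - 7*v/2 - 15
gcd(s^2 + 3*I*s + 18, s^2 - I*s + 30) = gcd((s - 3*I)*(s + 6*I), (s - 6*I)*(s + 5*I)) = 1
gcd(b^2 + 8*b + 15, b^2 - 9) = b + 3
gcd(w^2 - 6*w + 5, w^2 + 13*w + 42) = 1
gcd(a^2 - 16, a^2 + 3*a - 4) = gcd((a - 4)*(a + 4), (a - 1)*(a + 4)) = a + 4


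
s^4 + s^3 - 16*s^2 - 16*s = s*(s - 4)*(s + 1)*(s + 4)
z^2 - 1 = (z - 1)*(z + 1)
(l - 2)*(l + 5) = l^2 + 3*l - 10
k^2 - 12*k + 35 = (k - 7)*(k - 5)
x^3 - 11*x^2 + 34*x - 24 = (x - 6)*(x - 4)*(x - 1)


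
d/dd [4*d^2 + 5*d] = 8*d + 5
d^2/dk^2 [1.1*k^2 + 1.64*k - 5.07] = 2.20000000000000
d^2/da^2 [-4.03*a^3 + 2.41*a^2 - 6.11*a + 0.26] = 4.82 - 24.18*a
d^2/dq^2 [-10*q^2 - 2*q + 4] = -20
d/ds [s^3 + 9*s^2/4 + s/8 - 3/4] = 3*s^2 + 9*s/2 + 1/8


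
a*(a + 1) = a^2 + a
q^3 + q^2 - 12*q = q*(q - 3)*(q + 4)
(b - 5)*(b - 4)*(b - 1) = b^3 - 10*b^2 + 29*b - 20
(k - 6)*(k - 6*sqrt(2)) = k^2 - 6*sqrt(2)*k - 6*k + 36*sqrt(2)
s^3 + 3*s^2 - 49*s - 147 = (s - 7)*(s + 3)*(s + 7)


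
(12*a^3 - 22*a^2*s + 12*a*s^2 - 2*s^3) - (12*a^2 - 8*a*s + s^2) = 12*a^3 - 22*a^2*s - 12*a^2 + 12*a*s^2 + 8*a*s - 2*s^3 - s^2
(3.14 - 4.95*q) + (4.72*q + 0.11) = 3.25 - 0.23*q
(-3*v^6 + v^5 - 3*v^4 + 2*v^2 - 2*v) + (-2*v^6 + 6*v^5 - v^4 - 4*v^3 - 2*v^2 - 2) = -5*v^6 + 7*v^5 - 4*v^4 - 4*v^3 - 2*v - 2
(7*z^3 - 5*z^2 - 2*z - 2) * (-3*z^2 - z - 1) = -21*z^5 + 8*z^4 + 4*z^3 + 13*z^2 + 4*z + 2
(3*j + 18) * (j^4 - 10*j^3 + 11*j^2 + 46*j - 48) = 3*j^5 - 12*j^4 - 147*j^3 + 336*j^2 + 684*j - 864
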